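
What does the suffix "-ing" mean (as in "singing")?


Suffix: -ing
Example: singing (sing + -ing)
Meaning = present participle


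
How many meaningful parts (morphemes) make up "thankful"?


Word: "thankful"
Morphemes: thank + -ful
Each morpheme carries meaning
= 2 morphemes


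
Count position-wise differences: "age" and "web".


Comparing character by character (same length = 3):
  Pos 0: 'a' vs 'w' !=
  Pos 1: 'g' vs 'e' !=
  Pos 2: 'e' vs 'b' !=
Hamming distance = 3


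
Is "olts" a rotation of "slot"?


Word: "slot", Candidate: "olts"
Method: check if candidate is substring of word+word
"slotslot" contains "olts"? No
Is rotation = No


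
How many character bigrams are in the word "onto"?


Word: "onto" (length 4)
Number of 2-grams = length - 2 + 1 = 4 - 2 + 1
= 3


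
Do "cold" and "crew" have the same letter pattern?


Pattern of "cold": [0, 1, 2, 3]
Pattern of "crew": [0, 1, 2, 3]
Patterns match
Same pattern = Yes


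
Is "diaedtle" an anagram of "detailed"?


Word 1: "detailed" → sorted: addeeilt
Word 2: "diaedtle" → sorted: addeeilt
Same letters? addeeilt == addeeilt
Anagram = Yes


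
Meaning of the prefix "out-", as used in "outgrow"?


Prefix: out-
Example: outgrow (out- + grow)
Meaning = surpass


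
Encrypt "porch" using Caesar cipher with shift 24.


Word: "porch"
Shift: 24
Each letter → (letter + shift) mod 26:
  'p' (15) + 24 = 13 → 'n'
  'o' (14) + 24 = 12 → 'm'
  'r' (17) + 24 = 15 → 'p'
  'c' (2) + 24 = 0 → 'a'
  'h' (7) + 24 = 5 → 'f'
Result = "nmpaf"


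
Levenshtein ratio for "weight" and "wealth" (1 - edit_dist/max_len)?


Word 1: "weight" (length 6)
Word 2: "wealth" (length 6)
One optimal edit sequence:
  1. keep 'w'
  2. keep 'e'
  3. substitute 'i' -> 'a'  (+1)
  4. substitute 'g' -> 'l'  (+1)
  5. substitute 'h' -> 't'  (+1)
  6. substitute 't' -> 'h'  (+1)
Edit distance = 4
Max length = max(6, 6) = 6
Similarity = 1 - 4/6
= 0.3333


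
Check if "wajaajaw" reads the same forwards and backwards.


Word: "wajaajaw"
Reversed: "wajaajaw"
Forward == Backward? wajaajaw == wajaajaw
Palindrome = Yes


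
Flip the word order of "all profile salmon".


Original: "all profile salmon"
Words (1..n): all | profile | salmon
Reversed (n..1): salmon | profile | all
Result = "salmon profile all"


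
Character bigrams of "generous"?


Word: "generous" (length 8)
Number of bigrams = 8 - 2 + 1 = 7
  Position 0: "ge"
  Position 1: "en"
  Position 2: "ne"
  Position 3: "er"
  Position 4: "ro"
  Position 5: "ou"
  Position 6: "us"
Bigrams = "ge", "en", "ne", "er", "ro", "ou", "us"


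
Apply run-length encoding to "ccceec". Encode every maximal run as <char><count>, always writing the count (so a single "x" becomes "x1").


String: "ccceec"
Scanning for consecutive runs:
  'c' x 3
  'e' x 2
  'c' x 1
RLE = "c3e2c1"


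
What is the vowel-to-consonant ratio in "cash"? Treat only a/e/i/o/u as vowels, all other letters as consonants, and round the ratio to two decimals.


Word: "cash"
Vowels (a,e,i,o,u): 1
Consonants: 3
Ratio = 1/3
= 0.33


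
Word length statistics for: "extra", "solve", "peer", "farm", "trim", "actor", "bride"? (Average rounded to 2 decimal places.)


Lengths: "extra"=5, "solve"=5, "peer"=4, "farm"=4, "trim"=4, "actor"=5, "bride"=5
Sum = 32, Count = 7
Average = 32/7 = 4.57
= avg=4.57, min=4, max=5


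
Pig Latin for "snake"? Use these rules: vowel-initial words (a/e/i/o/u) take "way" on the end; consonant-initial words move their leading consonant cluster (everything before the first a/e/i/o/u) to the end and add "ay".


Word: "snake"
Starts with consonant(s) → move to end, add 'ay'
Consonant cluster: "sn"
Pig Latin = "akesnay"


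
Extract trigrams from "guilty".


Word: "guilty" (length 6)
Number of trigrams = 6 - 3 + 1 = 4
  Position 0: "gui"
  Position 1: "uil"
  Position 2: "ilt"
  Position 3: "lty"
Trigrams = "gui", "uil", "ilt", "lty"


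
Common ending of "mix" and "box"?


Word 1: "mix"
Word 2: "box"
Comparing from end:
  Pos -1: 'x' == 'x'
  Pos -2: 'i' != 'o' (stop)
LCS = "x" (length 1)


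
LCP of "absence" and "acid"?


Word 1: "absence"
Word 2: "acid"
Comparing from start:
  Pos 0: 'a' == 'a'
  Pos 1: 'b' != 'c' (stop)
LCP = "a" (length 1)


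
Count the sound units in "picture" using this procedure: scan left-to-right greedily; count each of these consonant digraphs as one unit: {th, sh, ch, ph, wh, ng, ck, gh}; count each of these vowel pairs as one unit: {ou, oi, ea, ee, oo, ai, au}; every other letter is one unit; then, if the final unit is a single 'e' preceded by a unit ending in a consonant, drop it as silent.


Word: "picture" (7 letters)
Left-to-right scan:
  1. 'p' (letter)
  2. 'i' (letter)
  3. 'c' (letter)
  4. 't' (letter)
  5. 'u' (letter)
  6. 'r' (letter)
  7. 'e' (letter)
Units from scan: 7
Final unit is 'e' after a consonant -> drop as silent (-1)
Sound units = 6 units


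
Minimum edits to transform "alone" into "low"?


Word 1: "alone" (length 5)
Word 2: "low" (length 3)
One optimal edit sequence (insert/delete/substitute each cost 1):
  1. delete 'a'  (+1)
  2. keep 'l'
  3. keep 'o'
  4. delete 'n'  (+1)
  5. substitute 'e' -> 'w'  (+1)
Total edit operations: 3
Edit distance = 3


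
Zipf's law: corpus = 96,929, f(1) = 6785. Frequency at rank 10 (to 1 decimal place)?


Zipf's law: f(r) = f(1) / r
f(1) = 6785
f(10) = 6785 / 10
= 678.5 occurrences


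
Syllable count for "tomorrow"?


Word: "tomorrow"
Syllable breakdown: to / mor / row
Counting: 3 parts
= 3 syllables


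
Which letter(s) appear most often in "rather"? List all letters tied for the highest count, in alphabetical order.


Word: "rather"
Letter counts:
  'a': 1
  'e': 1
  'h': 1
  'r': 2
  't': 1
Maximum count = 2
Most frequent = 'r' (2 times each)


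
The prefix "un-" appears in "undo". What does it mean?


Prefix: un-
Example: undo (un- + do)
Meaning = not / reverse


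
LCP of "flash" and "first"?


Word 1: "flash"
Word 2: "first"
Comparing from start:
  Pos 0: 'f' == 'f'
  Pos 1: 'l' != 'i' (stop)
LCP = "f" (length 1)


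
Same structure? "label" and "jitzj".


Pattern of "label": [0, 1, 2, 3, 0]
Pattern of "jitzj": [0, 1, 2, 3, 0]
Patterns match
Same pattern = Yes


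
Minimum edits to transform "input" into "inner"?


Word 1: "input" (length 5)
Word 2: "inner" (length 5)
One optimal edit sequence (insert/delete/substitute each cost 1):
  1. keep 'i'
  2. keep 'n'
  3. substitute 'p' -> 'n'  (+1)
  4. substitute 'u' -> 'e'  (+1)
  5. substitute 't' -> 'r'  (+1)
Total edit operations: 3
Edit distance = 3


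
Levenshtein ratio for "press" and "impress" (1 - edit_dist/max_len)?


Word 1: "press" (length 5)
Word 2: "impress" (length 7)
One optimal edit sequence:
  1. insert 'i'  (+1)
  2. insert 'm'  (+1)
  3. keep 'p'
  4. keep 'r'
  5. keep 'e'
  6. keep 's'
  7. keep 's'
Edit distance = 2
Max length = max(5, 7) = 7
Similarity = 1 - 2/7
= 0.7143


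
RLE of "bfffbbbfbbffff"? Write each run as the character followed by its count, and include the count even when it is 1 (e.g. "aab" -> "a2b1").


String: "bfffbbbfbbffff"
Scanning for consecutive runs:
  'b' x 1
  'f' x 3
  'b' x 3
  'f' x 1
  'b' x 2
  'f' x 4
RLE = "b1f3b3f1b2f4"


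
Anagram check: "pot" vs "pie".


Word 1: "pot" → sorted: opt
Word 2: "pie" → sorted: eip
Same letters? opt != eip
Anagram = No


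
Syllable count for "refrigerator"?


Word: "refrigerator"
Syllable breakdown: re · frig · er · a · tor
Counting: 5 parts
= 5 syllables


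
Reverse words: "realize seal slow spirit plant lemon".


Original: "realize seal slow spirit plant lemon"
Words (1..n): realize | seal | slow | spirit | plant | lemon
Reversed (n..1): lemon | plant | spirit | slow | seal | realize
Result = "lemon plant spirit slow seal realize"


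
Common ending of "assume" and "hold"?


Word 1: "assume"
Word 2: "hold"
Comparing from end:
  Pos -1: 'e' != 'd' (stop)
LCS = "" (length 0)


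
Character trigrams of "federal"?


Word: "federal" (length 7)
Number of trigrams = 7 - 3 + 1 = 5
  Position 0: "fed"
  Position 1: "ede"
  Position 2: "der"
  Position 3: "era"
  Position 4: "ral"
Trigrams = "fed", "ede", "der", "era", "ral"


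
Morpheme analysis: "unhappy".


Word: "unhappy"
Morphemes: un- / happy
Each morpheme carries meaning
= 2 morphemes


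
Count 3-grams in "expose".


Word: "expose" (length 6)
Number of 3-grams = length - 3 + 1 = 6 - 3 + 1
= 4


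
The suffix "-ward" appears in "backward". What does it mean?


Suffix: -ward
Example: backward = back + -ward
Meaning = in the direction of


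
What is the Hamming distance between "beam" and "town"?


Comparing character by character (same length = 4):
  Pos 0: 'b' vs 't' !=
  Pos 1: 'e' vs 'o' !=
  Pos 2: 'a' vs 'w' !=
  Pos 3: 'm' vs 'n' !=
Hamming distance = 4


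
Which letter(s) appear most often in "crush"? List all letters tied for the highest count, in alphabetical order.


Word: "crush"
Letter counts:
  'c': 1
  'h': 1
  'r': 1
  's': 1
  'u': 1
Maximum count = 1
Most frequent = 'c', 'h', 'r', 's', 'u' (1 time each)


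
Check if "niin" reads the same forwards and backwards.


Word: "niin"
Reversed: "niin"
Forward == Backward? niin == niin
Palindrome = Yes


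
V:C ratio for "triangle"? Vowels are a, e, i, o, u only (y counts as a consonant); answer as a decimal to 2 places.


Word: "triangle"
Vowels (a,e,i,o,u): 3
Consonants: 5
Ratio = 3/5
= 0.60


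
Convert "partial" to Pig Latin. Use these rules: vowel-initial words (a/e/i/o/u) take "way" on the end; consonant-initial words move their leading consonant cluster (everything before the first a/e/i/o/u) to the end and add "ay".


Word: "partial"
Starts with consonant(s) → move to end, add 'ay'
Consonant cluster: "p"
Pig Latin = "artialpay"


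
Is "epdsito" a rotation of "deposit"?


Word: "deposit", Candidate: "epdsito"
Method: check if candidate is substring of word+word
"depositdeposit" contains "epdsito"? No
Is rotation = No


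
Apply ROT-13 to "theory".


Word: "theory"
Shift: 13
Each letter → (letter + shift) mod 26:
  't' (19) + 13 = 6 → 'g'
  'h' (7) + 13 = 20 → 'u'
  'e' (4) + 13 = 17 → 'r'
  'o' (14) + 13 = 1 → 'b'
  'r' (17) + 13 = 4 → 'e'
  'y' (24) + 13 = 11 → 'l'
Result = "gurbel"


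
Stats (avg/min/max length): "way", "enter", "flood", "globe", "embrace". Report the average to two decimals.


Lengths: "way"=3, "enter"=5, "flood"=5, "globe"=5, "embrace"=7
Sum = 25, Count = 5
Average = 25/5 = 5.00
= avg=5.00, min=3, max=7


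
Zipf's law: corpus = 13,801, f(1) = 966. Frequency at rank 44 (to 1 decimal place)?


Zipf's law: f(r) = f(1) / r
f(1) = 966
f(44) = 966 / 44
= 22.0 occurrences


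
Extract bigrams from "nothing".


Word: "nothing" (length 7)
Number of bigrams = 7 - 2 + 1 = 6
  Position 0: "no"
  Position 1: "ot"
  Position 2: "th"
  Position 3: "hi"
  Position 4: "in"
  Position 5: "ng"
Bigrams = "no", "ot", "th", "hi", "in", "ng"


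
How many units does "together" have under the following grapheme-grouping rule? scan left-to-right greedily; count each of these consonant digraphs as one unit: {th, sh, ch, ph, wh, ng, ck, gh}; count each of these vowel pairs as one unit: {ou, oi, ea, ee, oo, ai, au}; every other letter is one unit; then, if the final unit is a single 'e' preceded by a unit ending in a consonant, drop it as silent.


Word: "together" (8 letters)
Left-to-right scan:
  (1) 't' (letter)
  (2) 'o' (letter)
  (3) 'g' (letter)
  (4) 'e' (letter)
  (5) 'th' (digraph)
  (6) 'e' (letter)
  (7) 'r' (letter)
Units from scan: 7
Sound units = 7 units


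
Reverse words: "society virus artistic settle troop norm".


Original: "society virus artistic settle troop norm"
Words (1..n): society | virus | artistic | settle | troop | norm
Reversed (n..1): norm | troop | settle | artistic | virus | society
Result = "norm troop settle artistic virus society"


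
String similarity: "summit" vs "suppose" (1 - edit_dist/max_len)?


Word 1: "summit" (length 6)
Word 2: "suppose" (length 7)
One optimal edit sequence:
  1. keep 's'
  2. keep 'u'
  3. insert 'p'  (+1)
  4. substitute 'm' -> 'p'  (+1)
  5. substitute 'm' -> 'o'  (+1)
  6. substitute 'i' -> 's'  (+1)
  7. substitute 't' -> 'e'  (+1)
Edit distance = 5
Max length = max(6, 7) = 7
Similarity = 1 - 5/7
= 0.2857


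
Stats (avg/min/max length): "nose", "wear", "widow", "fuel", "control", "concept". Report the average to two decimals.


Lengths: "nose"=4, "wear"=4, "widow"=5, "fuel"=4, "control"=7, "concept"=7
Sum = 31, Count = 6
Average = 31/6 = 5.17
= avg=5.17, min=4, max=7


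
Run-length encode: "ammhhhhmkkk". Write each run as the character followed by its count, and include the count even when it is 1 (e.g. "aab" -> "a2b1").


String: "ammhhhhmkkk"
Scanning for consecutive runs:
  'a' x 1
  'm' x 2
  'h' x 4
  'm' x 1
  'k' x 3
RLE = "a1m2h4m1k3"


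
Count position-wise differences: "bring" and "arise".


Comparing character by character (same length = 5):
  Pos 0: 'b' vs 'a' !=
  Pos 1: 'r' vs 'r' =
  Pos 2: 'i' vs 'i' =
  Pos 3: 'n' vs 's' !=
  Pos 4: 'g' vs 'e' !=
Hamming distance = 3


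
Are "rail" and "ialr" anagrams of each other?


Word 1: "rail" → sorted: ailr
Word 2: "ialr" → sorted: ailr
Same letters? ailr == ailr
Anagram = Yes


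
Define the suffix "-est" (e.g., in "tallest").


Suffix: -est
Example: tallest = tall + -est
Meaning = most


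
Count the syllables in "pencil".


Word: "pencil"
Syllable breakdown: pen-cil
Counting: 2 parts
= 2 syllables


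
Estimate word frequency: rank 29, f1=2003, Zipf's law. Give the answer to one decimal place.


Zipf's law: f(r) = f(1) / r
f(1) = 2003
f(29) = 2003 / 29
= 69.1 occurrences


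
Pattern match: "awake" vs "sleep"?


Pattern of "awake": [0, 1, 0, 2, 3]
Pattern of "sleep": [0, 1, 2, 2, 3]
Patterns do not match
Same pattern = No


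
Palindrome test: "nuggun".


Word: "nuggun"
Reversed: "nuggun"
Forward == Backward? nuggun == nuggun
Palindrome = Yes


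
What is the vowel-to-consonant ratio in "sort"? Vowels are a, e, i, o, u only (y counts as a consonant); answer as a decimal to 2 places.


Word: "sort"
Vowels (a,e,i,o,u): 1
Consonants: 3
Ratio = 1/3
= 0.33


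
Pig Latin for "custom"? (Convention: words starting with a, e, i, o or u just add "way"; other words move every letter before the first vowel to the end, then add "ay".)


Word: "custom"
Starts with consonant(s) → move to end, add 'ay'
Consonant cluster: "c"
Pig Latin = "ustomcay"


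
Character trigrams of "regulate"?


Word: "regulate" (length 8)
Number of trigrams = 8 - 3 + 1 = 6
  Position 0: "reg"
  Position 1: "egu"
  Position 2: "gul"
  Position 3: "ula"
  Position 4: "lat"
  Position 5: "ate"
Trigrams = "reg", "egu", "gul", "ula", "lat", "ate"


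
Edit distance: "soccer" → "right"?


Word 1: "soccer" (length 6)
Word 2: "right" (length 5)
One optimal edit sequence (insert/delete/substitute each cost 1):
  1. delete 's'  (+1)
  2. substitute 'o' -> 'r'  (+1)
  3. substitute 'c' -> 'i'  (+1)
  4. substitute 'c' -> 'g'  (+1)
  5. substitute 'e' -> 'h'  (+1)
  6. substitute 'r' -> 't'  (+1)
Total edit operations: 6
Edit distance = 6


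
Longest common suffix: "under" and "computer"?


Word 1: "under"
Word 2: "computer"
Comparing from end:
  Pos -1: 'r' == 'r'
  Pos -2: 'e' == 'e'
  Pos -3: 'd' != 't' (stop)
LCS = "er" (length 2)


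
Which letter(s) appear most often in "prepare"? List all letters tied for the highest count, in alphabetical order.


Word: "prepare"
Letter counts:
  'a': 1
  'e': 2
  'p': 2
  'r': 2
Maximum count = 2
Most frequent = 'e', 'p', 'r' (2 times each)


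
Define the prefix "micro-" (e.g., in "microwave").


Prefix: micro-
Example: microwave = micro- + wave
Meaning = small


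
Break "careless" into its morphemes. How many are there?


Word: "careless"
Morphemes: care | -less
Each morpheme carries meaning
= 2 morphemes


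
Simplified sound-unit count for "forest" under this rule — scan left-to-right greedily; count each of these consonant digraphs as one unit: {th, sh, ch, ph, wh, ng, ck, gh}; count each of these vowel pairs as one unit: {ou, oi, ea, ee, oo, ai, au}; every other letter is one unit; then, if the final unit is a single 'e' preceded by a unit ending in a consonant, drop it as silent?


Word: "forest" (6 letters)
Left-to-right scan:
  (1) 'f' (letter)
  (2) 'o' (letter)
  (3) 'r' (letter)
  (4) 'e' (letter)
  (5) 's' (letter)
  (6) 't' (letter)
Units from scan: 6
Sound units = 6 units


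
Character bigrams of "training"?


Word: "training" (length 8)
Number of bigrams = 8 - 2 + 1 = 7
  Position 0: "tr"
  Position 1: "ra"
  Position 2: "ai"
  Position 3: "in"
  Position 4: "ni"
  Position 5: "in"
  Position 6: "ng"
Bigrams = "tr", "ra", "ai", "in", "ni", "in", "ng"


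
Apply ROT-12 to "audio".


Word: "audio"
Shift: 12
Each letter → (letter + shift) mod 26:
  'a' (0) + 12 = 12 → 'm'
  'u' (20) + 12 = 6 → 'g'
  'd' (3) + 12 = 15 → 'p'
  'i' (8) + 12 = 20 → 'u'
  'o' (14) + 12 = 0 → 'a'
Result = "mgpua"


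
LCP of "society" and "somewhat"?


Word 1: "society"
Word 2: "somewhat"
Comparing from start:
  Pos 0: 's' == 's'
  Pos 1: 'o' == 'o'
  Pos 2: 'c' != 'm' (stop)
LCP = "so" (length 2)


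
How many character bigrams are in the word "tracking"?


Word: "tracking" (length 8)
Number of 2-grams = length - 2 + 1 = 8 - 2 + 1
= 7


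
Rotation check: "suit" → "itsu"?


Word: "suit", Candidate: "itsu"
Method: check if candidate is substring of word+word
"suitsuit" contains "itsu"? Yes
Is rotation = Yes


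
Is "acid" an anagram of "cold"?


Word 1: "cold" → sorted: cdlo
Word 2: "acid" → sorted: acdi
Same letters? cdlo != acdi
Anagram = No


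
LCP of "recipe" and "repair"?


Word 1: "recipe"
Word 2: "repair"
Comparing from start:
  Pos 0: 'r' == 'r'
  Pos 1: 'e' == 'e'
  Pos 2: 'c' != 'p' (stop)
LCP = "re" (length 2)


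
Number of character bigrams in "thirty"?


Word: "thirty" (length 6)
Number of 2-grams = length - 2 + 1 = 6 - 2 + 1
= 5


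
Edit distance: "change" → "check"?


Word 1: "change" (length 6)
Word 2: "check" (length 5)
One optimal edit sequence (insert/delete/substitute each cost 1):
  1. keep 'c'
  2. keep 'h'
  3. delete 'a'  (+1)
  4. substitute 'n' -> 'e'  (+1)
  5. substitute 'g' -> 'c'  (+1)
  6. substitute 'e' -> 'k'  (+1)
Total edit operations: 4
Edit distance = 4


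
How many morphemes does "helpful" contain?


Word: "helpful"
Morphemes: help | -ful
Each morpheme carries meaning
= 2 morphemes


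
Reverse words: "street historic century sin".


Original: "street historic century sin"
Words (1..n): street | historic | century | sin
Reversed (n..1): sin | century | historic | street
Result = "sin century historic street"


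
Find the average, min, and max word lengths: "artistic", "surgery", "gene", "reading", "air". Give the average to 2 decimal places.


Lengths: "artistic"=8, "surgery"=7, "gene"=4, "reading"=7, "air"=3
Sum = 29, Count = 5
Average = 29/5 = 5.80
= avg=5.80, min=3, max=8


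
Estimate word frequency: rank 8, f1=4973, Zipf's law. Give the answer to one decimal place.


Zipf's law: f(r) = f(1) / r
f(1) = 4973
f(8) = 4973 / 8
= 621.6 occurrences


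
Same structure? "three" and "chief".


Pattern of "three": [0, 1, 2, 3, 3]
Pattern of "chief": [0, 1, 2, 3, 4]
Patterns do not match
Same pattern = No


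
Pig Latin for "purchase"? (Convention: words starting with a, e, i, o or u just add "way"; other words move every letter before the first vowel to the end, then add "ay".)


Word: "purchase"
Starts with consonant(s) → move to end, add 'ay'
Consonant cluster: "p"
Pig Latin = "urchasepay"


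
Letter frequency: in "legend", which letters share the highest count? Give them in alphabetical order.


Word: "legend"
Letter counts:
  'd': 1
  'e': 2
  'g': 1
  'l': 1
  'n': 1
Maximum count = 2
Most frequent = 'e' (2 times each)


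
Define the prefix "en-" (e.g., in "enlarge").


Prefix: en-
As in: enlarge -> en- + large
Meaning = cause to / put into


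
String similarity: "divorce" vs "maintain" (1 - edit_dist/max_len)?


Word 1: "divorce" (length 7)
Word 2: "maintain" (length 8)
One optimal edit sequence:
  1. insert 'm'  (+1)
  2. substitute 'd' -> 'a'  (+1)
  3. keep 'i'
  4. substitute 'v' -> 'n'  (+1)
  5. substitute 'o' -> 't'  (+1)
  6. substitute 'r' -> 'a'  (+1)
  7. substitute 'c' -> 'i'  (+1)
  8. substitute 'e' -> 'n'  (+1)
Edit distance = 7
Max length = max(7, 8) = 8
Similarity = 1 - 7/8
= 0.1250


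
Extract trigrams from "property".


Word: "property" (length 8)
Number of trigrams = 8 - 3 + 1 = 6
  Position 0: "pro"
  Position 1: "rop"
  Position 2: "ope"
  Position 3: "per"
  Position 4: "ert"
  Position 5: "rty"
Trigrams = "pro", "rop", "ope", "per", "ert", "rty"


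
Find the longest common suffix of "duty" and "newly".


Word 1: "duty"
Word 2: "newly"
Comparing from end:
  Pos -1: 'y' == 'y'
  Pos -2: 't' != 'l' (stop)
LCS = "y" (length 1)


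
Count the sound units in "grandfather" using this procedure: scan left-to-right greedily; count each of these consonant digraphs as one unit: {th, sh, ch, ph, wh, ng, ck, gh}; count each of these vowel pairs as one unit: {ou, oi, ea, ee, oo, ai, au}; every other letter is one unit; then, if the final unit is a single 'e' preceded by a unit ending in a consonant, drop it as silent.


Word: "grandfather" (11 letters)
Left-to-right scan:
  1. 'g' (letter)
  2. 'r' (letter)
  3. 'a' (letter)
  4. 'n' (letter)
  5. 'd' (letter)
  6. 'f' (letter)
  7. 'a' (letter)
  8. 'th' (digraph)
  9. 'e' (letter)
  10. 'r' (letter)
Units from scan: 10
Sound units = 10 units


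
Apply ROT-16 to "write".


Word: "write"
Shift: 16
Each letter → (letter + shift) mod 26:
  'w' (22) + 16 = 12 → 'm'
  'r' (17) + 16 = 7 → 'h'
  'i' (8) + 16 = 24 → 'y'
  't' (19) + 16 = 9 → 'j'
  'e' (4) + 16 = 20 → 'u'
Result = "mhyju"


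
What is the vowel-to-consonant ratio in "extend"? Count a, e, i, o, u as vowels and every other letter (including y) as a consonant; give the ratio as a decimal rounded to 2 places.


Word: "extend"
Vowels (a,e,i,o,u): 2
Consonants: 4
Ratio = 2/4
= 0.50


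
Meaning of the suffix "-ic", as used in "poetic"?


Suffix: -ic
As in: poetic -> poet + -ic
Meaning = relating to


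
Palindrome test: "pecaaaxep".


Word: "pecaaaxep"
Reversed: "pexaaacep"
Forward == Backward? pecaaaxep != pexaaacep
Palindrome = No


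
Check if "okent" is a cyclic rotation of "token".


Word: "token", Candidate: "okent"
Method: check if candidate is substring of word+word
"tokentoken" contains "okent"? Yes
Is rotation = Yes


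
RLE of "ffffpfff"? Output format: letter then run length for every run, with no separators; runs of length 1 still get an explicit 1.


String: "ffffpfff"
Scanning for consecutive runs:
  'f' x 4
  'p' x 1
  'f' x 3
RLE = "f4p1f3"


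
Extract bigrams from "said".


Word: "said" (length 4)
Number of bigrams = 4 - 2 + 1 = 3
  Position 0: "sa"
  Position 1: "ai"
  Position 2: "id"
Bigrams = "sa", "ai", "id"


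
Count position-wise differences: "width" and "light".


Comparing character by character (same length = 5):
  Pos 0: 'w' vs 'l' !=
  Pos 1: 'i' vs 'i' =
  Pos 2: 'd' vs 'g' !=
  Pos 3: 't' vs 'h' !=
  Pos 4: 'h' vs 't' !=
Hamming distance = 4


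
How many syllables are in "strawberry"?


Word: "strawberry"
Syllable breakdown: straw · ber · ry
Counting: 3 parts
= 3 syllables


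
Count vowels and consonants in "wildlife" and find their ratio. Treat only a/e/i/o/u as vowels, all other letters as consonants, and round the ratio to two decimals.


Word: "wildlife"
Vowels (a,e,i,o,u): 3
Consonants: 5
Ratio = 3/5
= 0.60


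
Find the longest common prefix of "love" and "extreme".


Word 1: "love"
Word 2: "extreme"
Comparing from start:
  Pos 0: 'l' != 'e' (stop)
LCP = "" (length 0)


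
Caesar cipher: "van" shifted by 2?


Word: "van"
Shift: 2
Each letter → (letter + shift) mod 26:
  'v' (21) + 2 = 23 → 'x'
  'a' (0) + 2 = 2 → 'c'
  'n' (13) + 2 = 15 → 'p'
Result = "xcp"


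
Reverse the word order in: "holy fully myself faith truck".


Original: "holy fully myself faith truck"
Words (1..n): holy | fully | myself | faith | truck
Reversed (n..1): truck | faith | myself | fully | holy
Result = "truck faith myself fully holy"


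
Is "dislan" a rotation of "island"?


Word: "island", Candidate: "dislan"
Method: check if candidate is substring of word+word
"islandisland" contains "dislan"? Yes
Is rotation = Yes


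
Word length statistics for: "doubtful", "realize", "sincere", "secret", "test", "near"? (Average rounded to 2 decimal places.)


Lengths: "doubtful"=8, "realize"=7, "sincere"=7, "secret"=6, "test"=4, "near"=4
Sum = 36, Count = 6
Average = 36/6 = 6.00
= avg=6.00, min=4, max=8


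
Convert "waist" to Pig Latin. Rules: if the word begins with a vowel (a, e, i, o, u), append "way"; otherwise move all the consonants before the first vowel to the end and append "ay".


Word: "waist"
Starts with consonant(s) → move to end, add 'ay'
Consonant cluster: "w"
Pig Latin = "aistway"


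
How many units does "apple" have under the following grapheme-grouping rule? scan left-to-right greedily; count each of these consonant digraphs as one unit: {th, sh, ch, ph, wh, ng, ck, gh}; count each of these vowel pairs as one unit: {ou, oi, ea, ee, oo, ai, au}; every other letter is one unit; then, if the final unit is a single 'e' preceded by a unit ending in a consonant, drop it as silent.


Word: "apple" (5 letters)
Left-to-right scan:
  [1] 'a' (letter)
  [2] 'p' (letter)
  [3] 'p' (letter)
  [4] 'l' (letter)
  [5] 'e' (letter)
Units from scan: 5
Final unit is 'e' after a consonant -> drop as silent (-1)
Sound units = 4 units


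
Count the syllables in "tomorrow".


Word: "tomorrow"
Syllable breakdown: to / mor / row
Counting: 3 parts
= 3 syllables


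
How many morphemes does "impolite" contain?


Word: "impolite"
Morphemes: im- / polite
Each morpheme carries meaning
= 2 morphemes


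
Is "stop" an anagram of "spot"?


Word 1: "spot" → sorted: opst
Word 2: "stop" → sorted: opst
Same letters? opst == opst
Anagram = Yes


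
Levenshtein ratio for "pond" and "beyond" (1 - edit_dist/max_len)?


Word 1: "pond" (length 4)
Word 2: "beyond" (length 6)
One optimal edit sequence:
  1. insert 'b'  (+1)
  2. insert 'e'  (+1)
  3. substitute 'p' -> 'y'  (+1)
  4. keep 'o'
  5. keep 'n'
  6. keep 'd'
Edit distance = 3
Max length = max(4, 6) = 6
Similarity = 1 - 3/6
= 0.5000


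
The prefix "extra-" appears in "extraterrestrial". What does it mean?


Prefix: extra-
Example: extraterrestrial (extra- + terrestrial)
Meaning = beyond


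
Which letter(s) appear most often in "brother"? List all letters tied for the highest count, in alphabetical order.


Word: "brother"
Letter counts:
  'b': 1
  'e': 1
  'h': 1
  'o': 1
  'r': 2
  't': 1
Maximum count = 2
Most frequent = 'r' (2 times each)


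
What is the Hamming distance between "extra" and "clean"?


Comparing character by character (same length = 5):
  Pos 0: 'e' vs 'c' !=
  Pos 1: 'x' vs 'l' !=
  Pos 2: 't' vs 'e' !=
  Pos 3: 'r' vs 'a' !=
  Pos 4: 'a' vs 'n' !=
Hamming distance = 5


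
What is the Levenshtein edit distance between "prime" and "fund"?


Word 1: "prime" (length 5)
Word 2: "fund" (length 4)
One optimal edit sequence (insert/delete/substitute each cost 1):
  1. delete 'p'  (+1)
  2. substitute 'r' -> 'f'  (+1)
  3. substitute 'i' -> 'u'  (+1)
  4. substitute 'm' -> 'n'  (+1)
  5. substitute 'e' -> 'd'  (+1)
Total edit operations: 5
Edit distance = 5


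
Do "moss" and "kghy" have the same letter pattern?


Pattern of "moss": [0, 1, 2, 2]
Pattern of "kghy": [0, 1, 2, 3]
Patterns do not match
Same pattern = No


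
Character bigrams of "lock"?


Word: "lock" (length 4)
Number of bigrams = 4 - 2 + 1 = 3
  Position 0: "lo"
  Position 1: "oc"
  Position 2: "ck"
Bigrams = "lo", "oc", "ck"


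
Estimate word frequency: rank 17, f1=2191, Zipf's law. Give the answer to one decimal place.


Zipf's law: f(r) = f(1) / r
f(1) = 2191
f(17) = 2191 / 17
= 128.9 occurrences


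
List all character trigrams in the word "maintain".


Word: "maintain" (length 8)
Number of trigrams = 8 - 3 + 1 = 6
  Position 0: "mai"
  Position 1: "ain"
  Position 2: "int"
  Position 3: "nta"
  Position 4: "tai"
  Position 5: "ain"
Trigrams = "mai", "ain", "int", "nta", "tai", "ain"


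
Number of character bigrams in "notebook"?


Word: "notebook" (length 8)
Number of 2-grams = length - 2 + 1 = 8 - 2 + 1
= 7


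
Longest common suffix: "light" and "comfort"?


Word 1: "light"
Word 2: "comfort"
Comparing from end:
  Pos -1: 't' == 't'
  Pos -2: 'h' != 'r' (stop)
LCS = "t" (length 1)


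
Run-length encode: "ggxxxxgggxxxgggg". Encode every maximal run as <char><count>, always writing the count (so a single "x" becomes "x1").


String: "ggxxxxgggxxxgggg"
Scanning for consecutive runs:
  'g' x 2
  'x' x 4
  'g' x 3
  'x' x 3
  'g' x 4
RLE = "g2x4g3x3g4"


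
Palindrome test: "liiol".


Word: "liiol"
Reversed: "loiil"
Forward == Backward? liiol != loiil
Palindrome = No


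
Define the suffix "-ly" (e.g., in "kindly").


Suffix: -ly
Example: kindly (kind + -ly)
Meaning = in a manner


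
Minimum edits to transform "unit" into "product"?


Word 1: "unit" (length 4)
Word 2: "product" (length 7)
One optimal edit sequence (insert/delete/substitute each cost 1):
  1. insert 'p'  (+1)
  2. insert 'r'  (+1)
  3. insert 'o'  (+1)
  4. substitute 'u' -> 'd'  (+1)
  5. substitute 'n' -> 'u'  (+1)
  6. substitute 'i' -> 'c'  (+1)
  7. keep 't'
Total edit operations: 6
Edit distance = 6


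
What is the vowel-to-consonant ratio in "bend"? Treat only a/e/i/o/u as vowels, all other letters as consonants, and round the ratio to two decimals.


Word: "bend"
Vowels (a,e,i,o,u): 1
Consonants: 3
Ratio = 1/3
= 0.33


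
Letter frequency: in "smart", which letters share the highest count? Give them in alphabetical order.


Word: "smart"
Letter counts:
  'a': 1
  'm': 1
  'r': 1
  's': 1
  't': 1
Maximum count = 1
Most frequent = 'a', 'm', 'r', 's', 't' (1 time each)


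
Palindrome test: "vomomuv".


Word: "vomomuv"
Reversed: "vumomov"
Forward == Backward? vomomuv != vumomov
Palindrome = No


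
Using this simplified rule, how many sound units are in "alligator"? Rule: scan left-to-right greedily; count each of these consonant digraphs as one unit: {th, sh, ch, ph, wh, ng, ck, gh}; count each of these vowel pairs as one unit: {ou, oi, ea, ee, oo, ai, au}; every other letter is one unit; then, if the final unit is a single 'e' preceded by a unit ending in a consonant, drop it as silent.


Word: "alligator" (9 letters)
Left-to-right scan:
  [1] 'a' (letter)
  [2] 'l' (letter)
  [3] 'l' (letter)
  [4] 'i' (letter)
  [5] 'g' (letter)
  [6] 'a' (letter)
  [7] 't' (letter)
  [8] 'o' (letter)
  [9] 'r' (letter)
Units from scan: 9
Sound units = 9 units


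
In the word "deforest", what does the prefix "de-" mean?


Prefix: de-
Example: deforest (de- + forest)
Meaning = remove / reverse


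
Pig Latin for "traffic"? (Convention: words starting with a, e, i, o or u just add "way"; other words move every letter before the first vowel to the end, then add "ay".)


Word: "traffic"
Starts with consonant(s) → move to end, add 'ay'
Consonant cluster: "tr"
Pig Latin = "affictray"


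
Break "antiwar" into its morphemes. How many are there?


Word: "antiwar"
Morphemes: anti- / war
Each morpheme carries meaning
= 2 morphemes


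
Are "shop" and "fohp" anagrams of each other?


Word 1: "shop" → sorted: hops
Word 2: "fohp" → sorted: fhop
Same letters? hops != fhop
Anagram = No


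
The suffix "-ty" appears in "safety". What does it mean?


Suffix: -ty
Example: safety (safe + -ty)
Meaning = quality of


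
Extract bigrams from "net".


Word: "net" (length 3)
Number of bigrams = 3 - 2 + 1 = 2
  Position 0: "ne"
  Position 1: "et"
Bigrams = "ne", "et"


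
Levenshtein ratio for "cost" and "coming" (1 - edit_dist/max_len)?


Word 1: "cost" (length 4)
Word 2: "coming" (length 6)
One optimal edit sequence:
  1. keep 'c'
  2. keep 'o'
  3. insert 'm'  (+1)
  4. insert 'i'  (+1)
  5. substitute 's' -> 'n'  (+1)
  6. substitute 't' -> 'g'  (+1)
Edit distance = 4
Max length = max(4, 6) = 6
Similarity = 1 - 4/6
= 0.3333


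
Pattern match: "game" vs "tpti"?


Pattern of "game": [0, 1, 2, 3]
Pattern of "tpti": [0, 1, 0, 2]
Patterns do not match
Same pattern = No


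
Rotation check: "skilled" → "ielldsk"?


Word: "skilled", Candidate: "ielldsk"
Method: check if candidate is substring of word+word
"skilledskilled" contains "ielldsk"? No
Is rotation = No


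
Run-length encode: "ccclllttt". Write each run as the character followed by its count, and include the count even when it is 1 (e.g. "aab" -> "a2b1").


String: "ccclllttt"
Scanning for consecutive runs:
  'c' x 3
  'l' x 3
  't' x 3
RLE = "c3l3t3"


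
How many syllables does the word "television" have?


Word: "television"
Syllable breakdown: tel · e · vi · sion
Counting: 4 parts
= 4 syllables


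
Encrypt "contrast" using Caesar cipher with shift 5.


Word: "contrast"
Shift: 5
Each letter → (letter + shift) mod 26:
  'c' (2) + 5 = 7 → 'h'
  'o' (14) + 5 = 19 → 't'
  'n' (13) + 5 = 18 → 's'
  't' (19) + 5 = 24 → 'y'
  'r' (17) + 5 = 22 → 'w'
  'a' (0) + 5 = 5 → 'f'
  's' (18) + 5 = 23 → 'x'
  't' (19) + 5 = 24 → 'y'
Result = "htsywfxy"


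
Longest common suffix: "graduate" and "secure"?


Word 1: "graduate"
Word 2: "secure"
Comparing from end:
  Pos -1: 'e' == 'e'
  Pos -2: 't' != 'r' (stop)
LCS = "e" (length 1)


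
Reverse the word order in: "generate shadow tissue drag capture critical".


Original: "generate shadow tissue drag capture critical"
Words (1..n): generate | shadow | tissue | drag | capture | critical
Reversed (n..1): critical | capture | drag | tissue | shadow | generate
Result = "critical capture drag tissue shadow generate"


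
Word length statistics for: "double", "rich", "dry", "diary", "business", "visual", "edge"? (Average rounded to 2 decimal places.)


Lengths: "double"=6, "rich"=4, "dry"=3, "diary"=5, "business"=8, "visual"=6, "edge"=4
Sum = 36, Count = 7
Average = 36/7 = 5.14
= avg=5.14, min=3, max=8


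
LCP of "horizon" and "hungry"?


Word 1: "horizon"
Word 2: "hungry"
Comparing from start:
  Pos 0: 'h' == 'h'
  Pos 1: 'o' != 'u' (stop)
LCP = "h" (length 1)


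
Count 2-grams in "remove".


Word: "remove" (length 6)
Number of 2-grams = length - 2 + 1 = 6 - 2 + 1
= 5


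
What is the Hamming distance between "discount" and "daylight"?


Comparing character by character (same length = 8):
  Pos 0: 'd' vs 'd' =
  Pos 1: 'i' vs 'a' !=
  Pos 2: 's' vs 'y' !=
  Pos 3: 'c' vs 'l' !=
  Pos 4: 'o' vs 'i' !=
  Pos 5: 'u' vs 'g' !=
  Pos 6: 'n' vs 'h' !=
  Pos 7: 't' vs 't' =
Hamming distance = 6


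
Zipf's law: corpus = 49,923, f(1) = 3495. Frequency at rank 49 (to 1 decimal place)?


Zipf's law: f(r) = f(1) / r
f(1) = 3495
f(49) = 3495 / 49
= 71.3 occurrences


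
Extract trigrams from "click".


Word: "click" (length 5)
Number of trigrams = 5 - 3 + 1 = 3
  Position 0: "cli"
  Position 1: "lic"
  Position 2: "ick"
Trigrams = "cli", "lic", "ick"


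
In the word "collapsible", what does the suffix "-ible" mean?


Suffix: -ible
As in: collapsible -> collapse + -ible, with a spelling change
Meaning = capable of


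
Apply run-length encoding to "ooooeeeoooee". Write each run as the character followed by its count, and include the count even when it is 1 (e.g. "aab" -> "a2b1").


String: "ooooeeeoooee"
Scanning for consecutive runs:
  'o' x 4
  'e' x 3
  'o' x 3
  'e' x 2
RLE = "o4e3o3e2"


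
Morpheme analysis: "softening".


Word: "softening"
Morphemes: soft + -en + -ing
Each morpheme carries meaning
= 3 morphemes


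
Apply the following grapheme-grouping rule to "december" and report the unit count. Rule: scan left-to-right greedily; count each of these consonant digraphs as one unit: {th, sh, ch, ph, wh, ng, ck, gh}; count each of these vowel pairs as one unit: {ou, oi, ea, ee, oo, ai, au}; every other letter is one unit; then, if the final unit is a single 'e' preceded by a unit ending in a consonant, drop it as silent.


Word: "december" (8 letters)
Left-to-right scan:
  1. 'd' (letter)
  2. 'e' (letter)
  3. 'c' (letter)
  4. 'e' (letter)
  5. 'm' (letter)
  6. 'b' (letter)
  7. 'e' (letter)
  8. 'r' (letter)
Units from scan: 8
Sound units = 8 units


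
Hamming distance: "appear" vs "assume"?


Comparing character by character (same length = 6):
  Pos 0: 'a' vs 'a' =
  Pos 1: 'p' vs 's' !=
  Pos 2: 'p' vs 's' !=
  Pos 3: 'e' vs 'u' !=
  Pos 4: 'a' vs 'm' !=
  Pos 5: 'r' vs 'e' !=
Hamming distance = 5


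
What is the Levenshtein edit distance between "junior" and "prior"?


Word 1: "junior" (length 6)
Word 2: "prior" (length 5)
One optimal edit sequence (insert/delete/substitute each cost 1):
  1. delete 'j'  (+1)
  2. substitute 'u' -> 'p'  (+1)
  3. substitute 'n' -> 'r'  (+1)
  4. keep 'i'
  5. keep 'o'
  6. keep 'r'
Total edit operations: 3
Edit distance = 3


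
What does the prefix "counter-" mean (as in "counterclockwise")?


Prefix: counter-
Example: counterclockwise (counter- + clockwise)
Meaning = against / opposite


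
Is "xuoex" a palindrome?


Word: "xuoex"
Reversed: "xeoux"
Forward == Backward? xuoex != xeoux
Palindrome = No


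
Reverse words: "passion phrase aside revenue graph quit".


Original: "passion phrase aside revenue graph quit"
Words (1..n): passion | phrase | aside | revenue | graph | quit
Reversed (n..1): quit | graph | revenue | aside | phrase | passion
Result = "quit graph revenue aside phrase passion"


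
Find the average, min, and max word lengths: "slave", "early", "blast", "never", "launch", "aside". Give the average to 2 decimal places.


Lengths: "slave"=5, "early"=5, "blast"=5, "never"=5, "launch"=6, "aside"=5
Sum = 31, Count = 6
Average = 31/6 = 5.17
= avg=5.17, min=5, max=6


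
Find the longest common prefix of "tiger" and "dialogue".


Word 1: "tiger"
Word 2: "dialogue"
Comparing from start:
  Pos 0: 't' != 'd' (stop)
LCP = "" (length 0)


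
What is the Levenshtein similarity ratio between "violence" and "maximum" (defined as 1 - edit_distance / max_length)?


Word 1: "violence" (length 8)
Word 2: "maximum" (length 7)
One optimal edit sequence:
  1. delete 'v'  (+1)
  2. substitute 'i' -> 'm'  (+1)
  3. substitute 'o' -> 'a'  (+1)
  4. substitute 'l' -> 'x'  (+1)
  5. substitute 'e' -> 'i'  (+1)
  6. substitute 'n' -> 'm'  (+1)
  7. substitute 'c' -> 'u'  (+1)
  8. substitute 'e' -> 'm'  (+1)
Edit distance = 8
Max length = max(8, 7) = 8
Similarity = 1 - 8/8
= 0.0000


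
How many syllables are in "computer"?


Word: "computer"
Syllable breakdown: com · pu · ter
Counting: 3 parts
= 3 syllables


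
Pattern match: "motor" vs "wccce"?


Pattern of "motor": [0, 1, 2, 1, 3]
Pattern of "wccce": [0, 1, 1, 1, 2]
Patterns do not match
Same pattern = No


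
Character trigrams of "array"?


Word: "array" (length 5)
Number of trigrams = 5 - 3 + 1 = 3
  Position 0: "arr"
  Position 1: "rra"
  Position 2: "ray"
Trigrams = "arr", "rra", "ray"


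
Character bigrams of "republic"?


Word: "republic" (length 8)
Number of bigrams = 8 - 2 + 1 = 7
  Position 0: "re"
  Position 1: "ep"
  Position 2: "pu"
  Position 3: "ub"
  Position 4: "bl"
  Position 5: "li"
  Position 6: "ic"
Bigrams = "re", "ep", "pu", "ub", "bl", "li", "ic"
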